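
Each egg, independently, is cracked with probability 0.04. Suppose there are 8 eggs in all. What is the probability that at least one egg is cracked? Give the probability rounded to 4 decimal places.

0.2786

P(at least one) = 1 − P(none) = 1 − (1 − 0.04)^8
= 1 − 0.721390 = 0.278610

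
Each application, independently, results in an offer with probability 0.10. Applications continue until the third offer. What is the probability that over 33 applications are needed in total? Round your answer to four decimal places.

Needing more than 33 applications ⇔ fewer than 3 successes in the first 33. With X ~ Binomial(33, 0.10), P(Y > 33) = P(X ≤ 2).
  k=0: C(33,0)·0.10^0·0.90^33 = 0.030903
  k=1: C(33,1)·0.10^1·0.90^32 = 0.113312
  k=2: C(33,2)·0.10^2·0.90^31 = 0.201443
P(X ≤ 2) = 0.345658

0.3457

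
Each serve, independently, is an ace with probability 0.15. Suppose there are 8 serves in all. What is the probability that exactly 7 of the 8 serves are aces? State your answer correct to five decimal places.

X ~ Binomial(n=8, p=0.15).
P(X=7) = C(8,7) · p^7 · (1−p)^1
= 8 · 1.7086e-06 · 0.85 = 0.0000116

0.00001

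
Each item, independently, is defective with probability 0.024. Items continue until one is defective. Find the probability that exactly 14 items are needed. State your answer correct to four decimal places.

0.0175

Geometric (trials to first success), p = 0.024.
P(Y = 14) = (1−p)^13 · p = 0.7292 · 0.024 = 0.017501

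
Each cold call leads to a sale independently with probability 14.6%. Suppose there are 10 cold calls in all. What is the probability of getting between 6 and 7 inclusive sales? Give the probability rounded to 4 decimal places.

X ~ Binomial(10, 0.146); P(6 ≤ X ≤ 7) = Σ C(10,k) p^k (1−p)^(10−k) over k:
  k=6: C(10,6)·0.146^6·0.854^4 = 0.001082
  k=7: C(10,7)·0.146^7·0.854^3 = 0.000106
Total = 0.001188

0.0012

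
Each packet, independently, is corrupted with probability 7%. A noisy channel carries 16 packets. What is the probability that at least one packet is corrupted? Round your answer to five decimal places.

P(at least one) = 1 − P(none) = 1 − (1 − 0.07)^16
= 1 − 0.3131318 = 0.6868682

0.68687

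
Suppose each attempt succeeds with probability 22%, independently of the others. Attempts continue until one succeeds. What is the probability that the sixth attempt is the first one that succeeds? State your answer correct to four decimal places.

0.0635

Geometric (trials to first success), p = 0.22.
P(Y = 6) = (1−p)^5 · p = 0.28872 · 0.22 = 0.063518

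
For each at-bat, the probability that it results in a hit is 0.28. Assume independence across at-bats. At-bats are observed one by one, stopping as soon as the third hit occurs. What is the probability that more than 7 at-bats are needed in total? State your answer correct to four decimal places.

Needing more than 7 at-bats ⇔ fewer than 3 successes in the first 7. With X ~ Binomial(7, 0.28), P(Y > 7) = P(X ≤ 2).
  k=0: C(7,0)·0.28^0·0.72^7 = 0.100306
  k=1: C(7,1)·0.28^1·0.72^6 = 0.273056
  k=2: C(7,2)·0.28^2·0.72^5 = 0.318565
P(X ≤ 2) = 0.691927

0.6919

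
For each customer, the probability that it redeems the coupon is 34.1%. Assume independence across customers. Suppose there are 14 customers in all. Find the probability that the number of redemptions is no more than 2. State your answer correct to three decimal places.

X ~ Binomial(14, 0.341); P(X ≤ 2) = Σ C(14,k) p^k (1−p)^(14−k) over k:
  k=0: C(14,0)·0.341^0·0.659^14 = 0.00291
  k=1: C(14,1)·0.341^1·0.659^13 = 0.02111
  k=2: C(14,2)·0.341^2·0.659^12 = 0.07099
Total = 0.09501

0.095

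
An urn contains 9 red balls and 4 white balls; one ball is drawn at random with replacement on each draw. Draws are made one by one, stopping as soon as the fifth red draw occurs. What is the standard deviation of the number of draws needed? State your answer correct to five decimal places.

1.79161

Y = total draws until the fifth success; negative binomial with r=5, p=0.692308.
SD(Y) = √[r(1−p)/p²] = √(3.2098765) = 1.7916128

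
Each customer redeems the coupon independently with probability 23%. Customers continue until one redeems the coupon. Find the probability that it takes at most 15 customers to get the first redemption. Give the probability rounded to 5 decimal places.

0.98017

Y = number of customers to the first success; geometric, p = 0.23.
P(Y ≤ 15) = 1 − (1−p)^15 = 1 − 0.0198317 = 0.9801683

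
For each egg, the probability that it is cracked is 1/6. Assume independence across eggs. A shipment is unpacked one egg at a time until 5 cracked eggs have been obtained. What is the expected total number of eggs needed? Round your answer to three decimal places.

30.000

Y = total eggs until the fifth success; negative binomial with r=5, p=0.166667.
E[Y] = r / p = 5 / 0.166667 = 30.00000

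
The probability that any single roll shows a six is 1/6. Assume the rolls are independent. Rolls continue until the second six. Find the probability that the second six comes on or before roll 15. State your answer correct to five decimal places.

Finishing within 15 rolls ⇔ at least 2 successes in the first 15. With X ~ Binomial(15, 0.166667), P(Y ≤ 15) = 1 − P(X ≤ 1).
  k=0: C(15,0)·0.166667^0·0.833333^15 = 0.0649055
  k=1: C(15,1)·0.166667^1·0.833333^14 = 0.1947164
1 − 0.2596219 = 0.7403781

0.74038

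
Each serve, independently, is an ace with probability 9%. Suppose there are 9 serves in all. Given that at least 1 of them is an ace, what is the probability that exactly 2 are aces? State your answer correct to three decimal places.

0.263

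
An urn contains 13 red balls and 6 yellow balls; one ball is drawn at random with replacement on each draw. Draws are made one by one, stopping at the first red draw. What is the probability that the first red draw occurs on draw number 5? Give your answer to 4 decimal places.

Geometric (trials to first success), p = 0.684211.
P(Y = 5) = (1−p)^4 · p = 0.0099447 · 0.684211 = 0.006804

0.0068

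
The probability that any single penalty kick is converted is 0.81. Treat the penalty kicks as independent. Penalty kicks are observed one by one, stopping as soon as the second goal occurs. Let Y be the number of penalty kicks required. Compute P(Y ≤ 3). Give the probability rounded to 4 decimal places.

0.9054

Finishing within 3 penalty kicks ⇔ at least 2 successes in the first 3. With X ~ Binomial(3, 0.81), P(Y ≤ 3) = 1 − P(X ≤ 1).
  k=0: C(3,0)·0.81^0·0.19^3 = 0.006859
  k=1: C(3,1)·0.81^1·0.19^2 = 0.087723
1 − 0.094582 = 0.905418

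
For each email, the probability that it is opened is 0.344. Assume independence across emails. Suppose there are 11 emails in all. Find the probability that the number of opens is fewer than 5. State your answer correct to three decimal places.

0.684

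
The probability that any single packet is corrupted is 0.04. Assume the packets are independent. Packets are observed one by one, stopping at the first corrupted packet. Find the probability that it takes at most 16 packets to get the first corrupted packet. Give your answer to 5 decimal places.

0.47960

Y = number of packets to the first success; geometric, p = 0.04.
P(Y ≤ 16) = 1 − (1−p)^16 = 1 − 0.5204029 = 0.4795971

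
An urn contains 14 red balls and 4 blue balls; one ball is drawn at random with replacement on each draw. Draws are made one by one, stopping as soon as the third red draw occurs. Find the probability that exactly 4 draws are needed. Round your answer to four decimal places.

0.3137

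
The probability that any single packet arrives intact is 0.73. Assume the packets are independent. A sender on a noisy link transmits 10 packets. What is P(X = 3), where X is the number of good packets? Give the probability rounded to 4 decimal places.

0.0049

X ~ Binomial(n=10, p=0.73).
P(X=3) = C(10,3) · p^3 · (1−p)^7
= 120 · 0.38902 · 0.0001046 = 0.004883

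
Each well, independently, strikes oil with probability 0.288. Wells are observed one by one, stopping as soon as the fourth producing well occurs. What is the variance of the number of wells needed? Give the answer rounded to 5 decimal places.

34.33642

Y = total wells until the fourth success; negative binomial with r=4, p=0.288.
Var(Y) = r(1−p)/p² = 4·0.712 / 0.288² = 34.3364198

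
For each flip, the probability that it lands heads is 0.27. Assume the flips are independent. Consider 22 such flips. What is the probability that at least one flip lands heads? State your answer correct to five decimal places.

P(at least one) = 1 − P(none) = 1 − (1 − 0.27)^22
= 1 − 0.0009842 = 0.9990158

0.99902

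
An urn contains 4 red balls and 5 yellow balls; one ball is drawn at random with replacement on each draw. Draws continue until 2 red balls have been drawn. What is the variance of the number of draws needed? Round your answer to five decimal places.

5.62500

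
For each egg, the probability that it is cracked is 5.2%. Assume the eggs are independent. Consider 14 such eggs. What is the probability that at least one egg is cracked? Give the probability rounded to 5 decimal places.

0.52650

P(at least one) = 1 − P(none) = 1 − (1 − 0.052)^14
= 1 − 0.4734964 = 0.5265036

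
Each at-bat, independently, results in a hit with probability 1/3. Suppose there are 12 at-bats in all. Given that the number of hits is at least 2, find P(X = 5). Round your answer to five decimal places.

0.20164

X ~ Binomial(12, 0.333333). Want P(X=5 | X≥2) = P(X=5) / P(X≥2).
P(X=5) = C(12,5)·0.333333^5·0.666667^7 = 0.1907568
P(X≥2) = 1 − 0.0077073 − 0.0462441 = 0.9460486
Ratio = 0.1907568 / 0.9460486 = 0.2016353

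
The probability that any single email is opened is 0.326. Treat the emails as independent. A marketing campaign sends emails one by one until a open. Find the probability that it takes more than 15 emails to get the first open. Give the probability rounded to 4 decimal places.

Y = number of emails to the first success; geometric, p = 0.326.
P(Y > 15) = P(first 15 all fail) = (1−p)^15 = 0.002691

0.0027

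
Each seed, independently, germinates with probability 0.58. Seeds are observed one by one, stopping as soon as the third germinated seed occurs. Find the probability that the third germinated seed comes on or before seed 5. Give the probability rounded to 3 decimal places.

Finishing within 5 seeds ⇔ at least 3 successes in the first 5. With X ~ Binomial(5, 0.58), P(Y ≤ 5) = 1 − P(X ≤ 2).
  k=0: C(5,0)·0.58^0·0.42^5 = 0.01307
  k=1: C(5,1)·0.58^1·0.42^4 = 0.09024
  k=2: C(5,2)·0.58^2·0.42^3 = 0.24923
1 − 0.35254 = 0.64746

0.647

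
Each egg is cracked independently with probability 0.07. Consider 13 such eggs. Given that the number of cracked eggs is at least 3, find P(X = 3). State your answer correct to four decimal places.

0.8221

X ~ Binomial(13, 0.07). Want P(X=3 | X≥3) = P(X=3) / P(X≥3).
P(X=3) = C(13,3)·0.07^3·0.93^10 = 0.047478
P(X≥3) = 1 − 0.389295 − 0.380923 − 0.172030 = 0.057753
Ratio = 0.047478 / 0.057753 = 0.822079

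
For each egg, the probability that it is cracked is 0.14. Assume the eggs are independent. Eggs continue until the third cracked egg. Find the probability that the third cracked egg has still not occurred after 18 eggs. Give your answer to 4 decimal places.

Needing more than 18 eggs ⇔ fewer than 3 successes in the first 18. With X ~ Binomial(18, 0.14), P(Y > 18) = P(X ≤ 2).
  k=0: C(18,0)·0.14^0·0.86^18 = 0.066217
  k=1: C(18,1)·0.14^1·0.86^17 = 0.194032
  k=2: C(18,2)·0.14^2·0.86^16 = 0.268487
P(X ≤ 2) = 0.528736

0.5287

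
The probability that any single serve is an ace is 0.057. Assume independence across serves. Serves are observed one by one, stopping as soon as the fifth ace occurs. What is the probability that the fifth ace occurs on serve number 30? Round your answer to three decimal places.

Y = trial on which the fifth success occurs; negative binomial, r=5, p=0.057.
P(Y=30) = C(29,4) · p^5 · (1−p)^25
= 23751 · 6.0169e-07 · 0.23056 = 0.00329

0.003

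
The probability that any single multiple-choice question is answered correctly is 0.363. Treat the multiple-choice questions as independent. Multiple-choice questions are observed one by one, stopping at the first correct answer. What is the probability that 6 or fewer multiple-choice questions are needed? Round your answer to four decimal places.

Y = number of multiple-choice questions to the first success; geometric, p = 0.363.
P(Y ≤ 6) = 1 − (1−p)^6 = 1 − 0.066809 = 0.933191

0.9332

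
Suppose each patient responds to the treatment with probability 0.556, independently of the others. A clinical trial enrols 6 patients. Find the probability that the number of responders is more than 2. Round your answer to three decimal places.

0.755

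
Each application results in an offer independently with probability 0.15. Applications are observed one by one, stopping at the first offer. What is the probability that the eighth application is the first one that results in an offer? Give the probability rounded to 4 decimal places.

0.0481

Geometric (trials to first success), p = 0.15.
P(Y = 8) = (1−p)^7 · p = 0.32058 · 0.15 = 0.048087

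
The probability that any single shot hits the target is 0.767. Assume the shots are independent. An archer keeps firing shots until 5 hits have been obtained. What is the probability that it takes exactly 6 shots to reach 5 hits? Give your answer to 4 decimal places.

Y = trial on which the fifth success occurs; negative binomial, r=5, p=0.767.
P(Y=6) = C(5,4) · p^5 · (1−p)^1
= 5 · 0.26545 · 0.233 = 0.309245

0.3092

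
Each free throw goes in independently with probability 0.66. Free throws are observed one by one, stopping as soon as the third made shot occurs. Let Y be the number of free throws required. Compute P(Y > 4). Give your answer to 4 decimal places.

0.4193

Needing more than 4 free throws ⇔ fewer than 3 successes in the first 4. With X ~ Binomial(4, 0.66), P(Y > 4) = P(X ≤ 2).
  k=0: C(4,0)·0.66^0·0.34^4 = 0.013363
  k=1: C(4,1)·0.66^1·0.34^3 = 0.103763
  k=2: C(4,2)·0.66^2·0.34^2 = 0.302132
P(X ≤ 2) = 0.419258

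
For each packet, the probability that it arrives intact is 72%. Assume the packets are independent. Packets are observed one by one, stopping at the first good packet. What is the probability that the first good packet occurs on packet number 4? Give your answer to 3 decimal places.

Geometric (trials to first success), p = 0.72.
P(Y = 4) = (1−p)^3 · p = 0.021952 · 0.72 = 0.01581

0.016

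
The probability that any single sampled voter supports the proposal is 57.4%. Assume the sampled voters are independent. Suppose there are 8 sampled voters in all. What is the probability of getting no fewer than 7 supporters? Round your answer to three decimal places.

0.082

X ~ Binomial(8, 0.574); P(X ≥ 7) = Σ C(8,k) p^k (1−p)^(8−k) over k:
  k=7: C(8,7)·0.574^7·0.426^1 = 0.06997
  k=8: C(8,8)·0.574^8·0.426^0 = 0.01178
Total = 0.08175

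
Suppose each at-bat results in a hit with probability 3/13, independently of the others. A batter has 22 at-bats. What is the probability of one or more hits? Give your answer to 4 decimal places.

P(at least one) = 1 − P(none) = 1 − (1 − 0.230769)^22
= 1 − 0.003113 = 0.996887

0.9969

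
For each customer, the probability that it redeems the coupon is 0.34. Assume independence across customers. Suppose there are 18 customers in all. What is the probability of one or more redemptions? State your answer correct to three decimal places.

P(at least one) = 1 − P(none) = 1 − (1 − 0.34)^18
= 1 − 0.00056 = 0.99944

0.999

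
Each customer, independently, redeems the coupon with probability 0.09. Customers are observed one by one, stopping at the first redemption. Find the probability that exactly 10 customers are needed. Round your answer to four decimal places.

Geometric (trials to first success), p = 0.09.
P(Y = 10) = (1−p)^9 · p = 0.42793 · 0.09 = 0.038514

0.0385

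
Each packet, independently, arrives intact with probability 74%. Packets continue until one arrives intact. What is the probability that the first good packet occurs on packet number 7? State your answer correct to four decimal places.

0.0002

Geometric (trials to first success), p = 0.74.
P(Y = 7) = (1−p)^6 · p = 0.00030892 · 0.74 = 0.000229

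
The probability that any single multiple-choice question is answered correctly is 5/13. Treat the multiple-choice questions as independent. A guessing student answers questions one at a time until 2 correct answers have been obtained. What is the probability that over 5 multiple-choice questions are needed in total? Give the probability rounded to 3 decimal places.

0.364

Needing more than 5 multiple-choice questions ⇔ fewer than 2 successes in the first 5. With X ~ Binomial(5, 0.384615), P(Y > 5) = P(X ≤ 1).
  k=0: C(5,0)·0.384615^0·0.615385^5 = 0.08825
  k=1: C(5,1)·0.384615^1·0.615385^4 = 0.27579
P(X ≤ 1) = 0.36405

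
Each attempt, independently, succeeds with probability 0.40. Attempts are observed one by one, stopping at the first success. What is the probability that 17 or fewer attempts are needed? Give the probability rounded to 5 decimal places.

Y = number of attempts to the first success; geometric, p = 0.40.
P(Y ≤ 17) = 1 − (1−p)^17 = 1 − 0.0001693 = 0.9998307

0.99983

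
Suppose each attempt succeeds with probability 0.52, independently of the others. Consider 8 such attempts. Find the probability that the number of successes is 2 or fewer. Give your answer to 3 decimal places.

0.120

X ~ Binomial(8, 0.52); P(X ≤ 2) = Σ C(8,k) p^k (1−p)^(8−k) over k:
  k=0: C(8,0)·0.52^0·0.48^8 = 0.00282
  k=1: C(8,1)·0.52^1·0.48^7 = 0.02442
  k=2: C(8,2)·0.52^2·0.48^6 = 0.09260
Total = 0.11984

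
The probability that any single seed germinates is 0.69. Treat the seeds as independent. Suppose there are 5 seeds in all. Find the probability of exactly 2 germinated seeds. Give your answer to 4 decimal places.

X ~ Binomial(n=5, p=0.69).
P(X=2) = C(5,2) · p^2 · (1−p)^3
= 10 · 0.4761 · 0.029791 = 0.141835

0.1418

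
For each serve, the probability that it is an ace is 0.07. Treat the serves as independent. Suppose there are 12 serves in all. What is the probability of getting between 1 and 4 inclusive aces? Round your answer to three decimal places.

0.581

X ~ Binomial(12, 0.07); P(1 ≤ X ≤ 4) = Σ C(12,k) p^k (1−p)^(12−k) over k:
  k=1: C(12,1)·0.07^1·0.93^11 = 0.37809
  k=2: C(12,2)·0.07^2·0.93^10 = 0.15652
  k=3: C(12,3)·0.07^3·0.93^9 = 0.03927
  k=4: C(12,4)·0.07^4·0.93^8 = 0.00665
Total = 0.58053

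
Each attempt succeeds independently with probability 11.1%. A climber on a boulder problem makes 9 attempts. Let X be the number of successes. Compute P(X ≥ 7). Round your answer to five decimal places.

X ~ Binomial(9, 0.111); P(X ≥ 7) = Σ C(9,k) p^k (1−p)^(9−k) over k:
  k=7: C(9,7)·0.111^7·0.889^2 = 0.0000059
  k=8: C(9,8)·0.111^8·0.889^1 = 0.0000002
  k=9: C(9,9)·0.111^9·0.889^0 = 0.0000000
Total = 0.0000061

0.00001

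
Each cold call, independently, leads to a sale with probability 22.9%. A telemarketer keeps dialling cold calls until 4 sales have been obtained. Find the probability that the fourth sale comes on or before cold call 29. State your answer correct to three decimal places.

0.925

Finishing within 29 cold calls ⇔ at least 4 successes in the first 29. With X ~ Binomial(29, 0.229), P(Y ≤ 29) = 1 − P(X ≤ 3).
  k=0: C(29,0)·0.229^0·0.771^29 = 0.00053
  k=1: C(29,1)·0.229^1·0.771^28 = 0.00457
  k=2: C(29,2)·0.229^2·0.771^27 = 0.01900
  k=3: C(29,3)·0.229^3·0.771^26 = 0.05078
1 − 0.07487 = 0.92513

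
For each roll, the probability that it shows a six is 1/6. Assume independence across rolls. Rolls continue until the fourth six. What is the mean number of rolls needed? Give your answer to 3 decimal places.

Y = total rolls until the fourth success; negative binomial with r=4, p=0.166667.
E[Y] = r / p = 4 / 0.166667 = 24.00000

24.000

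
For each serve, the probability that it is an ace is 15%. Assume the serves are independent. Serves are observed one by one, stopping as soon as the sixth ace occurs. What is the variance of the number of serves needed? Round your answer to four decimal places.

226.6667

Y = total serves until the sixth success; negative binomial with r=6, p=0.15.
Var(Y) = r(1−p)/p² = 6·0.85 / 0.15² = 226.666667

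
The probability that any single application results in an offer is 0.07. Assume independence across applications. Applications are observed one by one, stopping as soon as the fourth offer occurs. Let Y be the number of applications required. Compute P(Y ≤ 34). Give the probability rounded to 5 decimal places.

Finishing within 34 applications ⇔ at least 4 successes in the first 34. With X ~ Binomial(34, 0.07), P(Y ≤ 34) = 1 − P(X ≤ 3).
  k=0: C(34,0)·0.07^0·0.93^34 = 0.0848048
  k=1: C(34,1)·0.07^1·0.93^33 = 0.2170272
  k=2: C(34,2)·0.07^2·0.93^32 = 0.2695338
  k=3: C(34,3)·0.07^3·0.93^31 = 0.2163999
1 − 0.7877658 = 0.2122342

0.21223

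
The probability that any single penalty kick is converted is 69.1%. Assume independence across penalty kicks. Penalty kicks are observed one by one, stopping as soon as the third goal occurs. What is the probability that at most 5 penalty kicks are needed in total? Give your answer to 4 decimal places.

0.8248

Finishing within 5 penalty kicks ⇔ at least 3 successes in the first 5. With X ~ Binomial(5, 0.691), P(Y ≤ 5) = 1 − P(X ≤ 2).
  k=0: C(5,0)·0.691^0·0.309^5 = 0.002817
  k=1: C(5,1)·0.691^1·0.309^4 = 0.031498
  k=2: C(5,2)·0.691^2·0.309^3 = 0.140874
1 − 0.175189 = 0.824811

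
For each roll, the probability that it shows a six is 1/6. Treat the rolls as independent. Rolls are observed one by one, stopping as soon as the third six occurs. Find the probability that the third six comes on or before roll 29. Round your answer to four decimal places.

Finishing within 29 rolls ⇔ at least 3 successes in the first 29. With X ~ Binomial(29, 0.166667), P(Y ≤ 29) = 1 − P(X ≤ 2).
  k=0: C(29,0)·0.166667^0·0.833333^29 = 0.005055
  k=1: C(29,1)·0.166667^1·0.833333^28 = 0.029321
  k=2: C(29,2)·0.166667^2·0.833333^27 = 0.082097
1 − 0.116473 = 0.883527

0.8835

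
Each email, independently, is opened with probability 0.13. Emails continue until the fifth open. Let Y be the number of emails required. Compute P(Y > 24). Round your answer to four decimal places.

0.8061

Needing more than 24 emails ⇔ fewer than 5 successes in the first 24. With X ~ Binomial(24, 0.13), P(Y > 24) = P(X ≤ 4).
  k=0: C(24,0)·0.13^0·0.87^24 = 0.035356
  k=1: C(24,1)·0.13^1·0.87^23 = 0.126794
  k=2: C(24,2)·0.13^2·0.87^22 = 0.217881
  k=3: C(24,3)·0.13^3·0.87^21 = 0.238751
  k=4: C(24,4)·0.13^4·0.87^20 = 0.187296
P(X ≤ 4) = 0.806077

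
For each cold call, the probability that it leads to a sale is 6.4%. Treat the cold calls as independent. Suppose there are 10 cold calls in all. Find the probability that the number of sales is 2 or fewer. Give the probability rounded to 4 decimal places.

0.9776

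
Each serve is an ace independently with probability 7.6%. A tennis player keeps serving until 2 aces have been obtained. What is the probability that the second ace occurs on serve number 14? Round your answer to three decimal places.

Y = trial on which the second success occurs; negative binomial, r=2, p=0.076.
P(Y=14) = C(13,1) · p^2 · (1−p)^12
= 13 · 0.005776 · 0.38731 = 0.02908

0.029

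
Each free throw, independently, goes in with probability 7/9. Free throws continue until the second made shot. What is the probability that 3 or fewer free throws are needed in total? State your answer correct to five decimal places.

0.87380

Finishing within 3 free throws ⇔ at least 2 successes in the first 3. With X ~ Binomial(3, 0.777778), P(Y ≤ 3) = 1 − P(X ≤ 1).
  k=0: C(3,0)·0.777778^0·0.222222^3 = 0.0109739
  k=1: C(3,1)·0.777778^1·0.222222^2 = 0.1152263
1 − 0.1262003 = 0.8737997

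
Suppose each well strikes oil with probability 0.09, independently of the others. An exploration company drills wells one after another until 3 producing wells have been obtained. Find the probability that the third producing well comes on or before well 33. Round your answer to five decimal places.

0.58043

Finishing within 33 wells ⇔ at least 3 successes in the first 33. With X ~ Binomial(33, 0.09), P(Y ≤ 33) = 1 − P(X ≤ 2).
  k=0: C(33,0)·0.09^0·0.91^33 = 0.0445006
  k=1: C(33,1)·0.09^1·0.91^32 = 0.1452382
  k=2: C(33,2)·0.09^2·0.91^31 = 0.2298276
1 − 0.4195664 = 0.5804336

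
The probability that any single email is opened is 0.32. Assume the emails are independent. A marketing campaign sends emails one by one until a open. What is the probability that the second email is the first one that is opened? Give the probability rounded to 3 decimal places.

0.218

Geometric (trials to first success), p = 0.32.
P(Y = 2) = (1−p)^1 · p = 0.68 · 0.32 = 0.21760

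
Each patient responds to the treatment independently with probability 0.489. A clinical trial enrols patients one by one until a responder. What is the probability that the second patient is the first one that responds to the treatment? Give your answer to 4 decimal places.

0.2499

Geometric (trials to first success), p = 0.489.
P(Y = 2) = (1−p)^1 · p = 0.511 · 0.489 = 0.249879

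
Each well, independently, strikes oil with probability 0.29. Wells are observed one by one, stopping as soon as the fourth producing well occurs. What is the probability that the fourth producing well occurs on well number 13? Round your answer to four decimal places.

Y = trial on which the fourth success occurs; negative binomial, r=4, p=0.29.
P(Y=13) = C(12,3) · p^4 · (1−p)^9
= 220 · 0.0070728 · 0.045849 = 0.071341

0.0713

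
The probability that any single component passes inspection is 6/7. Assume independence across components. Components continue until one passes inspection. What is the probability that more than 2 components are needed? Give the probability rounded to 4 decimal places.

0.0204

Y = number of components to the first success; geometric, p = 0.857143.
P(Y > 2) = P(first 2 all fail) = (1−p)^2 = 0.020408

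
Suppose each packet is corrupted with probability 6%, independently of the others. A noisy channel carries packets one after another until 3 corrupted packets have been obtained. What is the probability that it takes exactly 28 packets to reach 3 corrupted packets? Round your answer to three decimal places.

Y = trial on which the third success occurs; negative binomial, r=3, p=0.06.
P(Y=28) = C(27,2) · p^3 · (1−p)^25
= 351 · 0.000216 · 0.21291 = 0.01614

0.016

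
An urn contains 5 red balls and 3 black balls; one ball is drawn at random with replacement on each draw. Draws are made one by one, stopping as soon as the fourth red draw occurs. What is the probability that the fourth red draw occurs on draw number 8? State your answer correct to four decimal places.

0.1056

Y = trial on which the fourth success occurs; negative binomial, r=4, p=0.625.
P(Y=8) = C(7,3) · p^4 · (1−p)^4
= 35 · 0.15259 · 0.019775 = 0.105612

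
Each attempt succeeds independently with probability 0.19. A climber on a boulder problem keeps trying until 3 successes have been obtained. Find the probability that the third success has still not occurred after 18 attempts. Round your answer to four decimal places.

Needing more than 18 attempts ⇔ fewer than 3 successes in the first 18. With X ~ Binomial(18, 0.19), P(Y > 18) = P(X ≤ 2).
  k=0: C(18,0)·0.19^0·0.81^18 = 0.022528
  k=1: C(18,1)·0.19^1·0.81^17 = 0.095120
  k=2: C(18,2)·0.19^2·0.81^16 = 0.189653
P(X ≤ 2) = 0.307301

0.3073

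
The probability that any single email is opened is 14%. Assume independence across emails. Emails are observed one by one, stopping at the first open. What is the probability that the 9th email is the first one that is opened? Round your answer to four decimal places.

Geometric (trials to first success), p = 0.14.
P(Y = 9) = (1−p)^8 · p = 0.29922 · 0.14 = 0.041891

0.0419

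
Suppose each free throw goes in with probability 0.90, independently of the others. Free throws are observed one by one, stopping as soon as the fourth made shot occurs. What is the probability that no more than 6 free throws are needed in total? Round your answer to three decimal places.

Finishing within 6 free throws ⇔ at least 4 successes in the first 6. With X ~ Binomial(6, 0.90), P(Y ≤ 6) = 1 − P(X ≤ 3).
  k=0: C(6,0)·0.90^0·0.10^6 = 0.00000
  k=1: C(6,1)·0.90^1·0.10^5 = 0.00005
  k=2: C(6,2)·0.90^2·0.10^4 = 0.00121
  k=3: C(6,3)·0.90^3·0.10^3 = 0.01458
1 − 0.01585 = 0.98415

0.984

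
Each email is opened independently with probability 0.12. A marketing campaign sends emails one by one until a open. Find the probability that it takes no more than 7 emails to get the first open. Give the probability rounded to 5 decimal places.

0.59132

Y = number of emails to the first success; geometric, p = 0.12.
P(Y ≤ 7) = 1 − (1−p)^7 = 1 − 0.4086756 = 0.5913244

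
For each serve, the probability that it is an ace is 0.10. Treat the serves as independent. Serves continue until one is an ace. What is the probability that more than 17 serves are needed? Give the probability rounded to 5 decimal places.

0.16677

Y = number of serves to the first success; geometric, p = 0.10.
P(Y > 17) = P(first 17 all fail) = (1−p)^17 = 0.1667718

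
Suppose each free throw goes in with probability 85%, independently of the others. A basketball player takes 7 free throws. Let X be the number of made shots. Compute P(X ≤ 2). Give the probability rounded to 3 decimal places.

X ~ Binomial(7, 0.85); P(X ≤ 2) = Σ C(7,k) p^k (1−p)^(7−k) over k:
  k=0: C(7,0)·0.85^0·0.15^7 = 0.00000
  k=1: C(7,1)·0.85^1·0.15^6 = 0.00007
  k=2: C(7,2)·0.85^2·0.15^5 = 0.00115
Total = 0.00122

0.001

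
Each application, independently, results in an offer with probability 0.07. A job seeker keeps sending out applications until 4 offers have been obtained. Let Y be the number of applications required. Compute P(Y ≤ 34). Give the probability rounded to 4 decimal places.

0.2122

Finishing within 34 applications ⇔ at least 4 successes in the first 34. With X ~ Binomial(34, 0.07), P(Y ≤ 34) = 1 − P(X ≤ 3).
  k=0: C(34,0)·0.07^0·0.93^34 = 0.084805
  k=1: C(34,1)·0.07^1·0.93^33 = 0.217027
  k=2: C(34,2)·0.07^2·0.93^32 = 0.269534
  k=3: C(34,3)·0.07^3·0.93^31 = 0.216400
1 − 0.787766 = 0.212234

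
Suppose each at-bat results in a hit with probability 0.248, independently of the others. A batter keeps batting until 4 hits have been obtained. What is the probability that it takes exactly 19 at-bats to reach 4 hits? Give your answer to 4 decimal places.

0.0429

Y = trial on which the fourth success occurs; negative binomial, r=4, p=0.248.
P(Y=19) = C(18,3) · p^4 · (1−p)^15
= 816 · 0.0037827 · 0.013908 = 0.042930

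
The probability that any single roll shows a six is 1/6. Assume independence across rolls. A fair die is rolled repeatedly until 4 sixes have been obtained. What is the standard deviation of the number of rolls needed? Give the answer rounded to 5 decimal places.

10.95445

Y = total rolls until the fourth success; negative binomial with r=4, p=0.166667.
SD(Y) = √[r(1−p)/p²] = √(120.0000000) = 10.9544512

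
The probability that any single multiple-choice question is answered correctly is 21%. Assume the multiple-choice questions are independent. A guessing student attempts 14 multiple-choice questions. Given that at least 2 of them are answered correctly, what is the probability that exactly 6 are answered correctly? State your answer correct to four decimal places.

0.0473

X ~ Binomial(14, 0.21). Want P(X=6 | X≥2) = P(X=6) / P(X≥2).
P(X=6) = C(14,6)·0.21^6·0.79^8 = 0.039074
P(X≥2) = 1 − 0.036879 − 0.137246 = 0.825875
Ratio = 0.039074 / 0.825875 = 0.047312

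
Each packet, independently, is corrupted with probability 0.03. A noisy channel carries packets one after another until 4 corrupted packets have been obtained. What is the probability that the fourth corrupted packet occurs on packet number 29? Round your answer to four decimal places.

0.0012

Y = trial on which the fourth success occurs; negative binomial, r=4, p=0.03.
P(Y=29) = C(28,3) · p^4 · (1−p)^25
= 3276 · 8.1e-07 · 0.46697 = 0.001239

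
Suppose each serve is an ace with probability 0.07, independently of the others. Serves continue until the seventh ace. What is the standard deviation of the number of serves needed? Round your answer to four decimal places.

36.4496

Y = total serves until the seventh success; negative binomial with r=7, p=0.07.
SD(Y) = √[r(1−p)/p²] = √(1328.571429) = 36.449574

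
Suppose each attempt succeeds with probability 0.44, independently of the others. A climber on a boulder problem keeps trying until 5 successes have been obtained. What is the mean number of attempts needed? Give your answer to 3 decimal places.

11.364

Y = total attempts until the fifth success; negative binomial with r=5, p=0.44.
E[Y] = r / p = 5 / 0.44 = 11.36364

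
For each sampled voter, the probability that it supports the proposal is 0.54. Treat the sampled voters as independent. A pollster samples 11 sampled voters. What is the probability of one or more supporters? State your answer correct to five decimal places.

0.99980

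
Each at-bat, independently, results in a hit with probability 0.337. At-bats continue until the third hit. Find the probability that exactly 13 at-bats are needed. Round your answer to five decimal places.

Y = trial on which the third success occurs; negative binomial, r=3, p=0.337.
P(Y=13) = C(12,2) · p^3 · (1−p)^10
= 66 · 0.038273 · 0.016411 = 0.0414542

0.04145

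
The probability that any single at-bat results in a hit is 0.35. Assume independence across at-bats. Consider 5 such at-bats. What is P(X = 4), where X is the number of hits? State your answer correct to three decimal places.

X ~ Binomial(n=5, p=0.35).
P(X=4) = C(5,4) · p^4 · (1−p)^1
= 5 · 0.015006 · 0.65 = 0.04877

0.049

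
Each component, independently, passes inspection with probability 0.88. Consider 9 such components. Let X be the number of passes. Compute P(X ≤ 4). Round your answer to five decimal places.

X ~ Binomial(9, 0.88); P(X ≤ 4) = Σ C(9,k) p^k (1−p)^(9−k) over k:
  k=0: C(9,0)·0.88^0·0.12^9 = 0.0000000
  k=1: C(9,1)·0.88^1·0.12^8 = 0.0000003
  k=2: C(9,2)·0.88^2·0.12^7 = 0.0000100
  k=3: C(9,3)·0.88^3·0.12^6 = 0.0001709
  k=4: C(9,4)·0.88^4·0.12^5 = 0.0018802
Total = 0.0020615

0.00206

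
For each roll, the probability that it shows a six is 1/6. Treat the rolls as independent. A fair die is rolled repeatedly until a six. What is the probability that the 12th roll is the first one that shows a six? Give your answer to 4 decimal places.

0.0224

Geometric (trials to first success), p = 0.166667.
P(Y = 12) = (1−p)^11 · p = 0.13459 · 0.166667 = 0.022431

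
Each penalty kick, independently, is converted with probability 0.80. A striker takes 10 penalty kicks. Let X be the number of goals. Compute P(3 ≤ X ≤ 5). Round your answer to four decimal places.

0.0327

X ~ Binomial(10, 0.80); P(3 ≤ X ≤ 5) = Σ C(10,k) p^k (1−p)^(10−k) over k:
  k=3: C(10,3)·0.80^3·0.20^7 = 0.000786
  k=4: C(10,4)·0.80^4·0.20^6 = 0.005505
  k=5: C(10,5)·0.80^5·0.20^5 = 0.026424
Total = 0.032716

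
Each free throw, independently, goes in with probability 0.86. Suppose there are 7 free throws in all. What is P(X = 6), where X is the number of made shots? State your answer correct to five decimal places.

X ~ Binomial(n=7, p=0.86).
P(X=6) = C(7,6) · p^6 · (1−p)^1
= 7 · 0.40457 · 0.14 = 0.3964759

0.39648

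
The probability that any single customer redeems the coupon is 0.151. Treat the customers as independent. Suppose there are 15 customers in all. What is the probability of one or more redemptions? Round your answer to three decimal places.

0.914

P(at least one) = 1 − P(none) = 1 − (1 − 0.151)^15
= 1 − 0.08583 = 0.91417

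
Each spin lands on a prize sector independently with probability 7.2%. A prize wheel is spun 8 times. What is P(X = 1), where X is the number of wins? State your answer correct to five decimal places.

0.34140

X ~ Binomial(n=8, p=0.072).
P(X=1) = C(8,1) · p^1 · (1−p)^7
= 8 · 0.072 · 0.5927 = 0.3413959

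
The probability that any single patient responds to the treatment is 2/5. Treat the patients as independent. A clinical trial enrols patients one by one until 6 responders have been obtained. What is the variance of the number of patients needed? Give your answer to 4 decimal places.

Y = total patients until the sixth success; negative binomial with r=6, p=0.40.
Var(Y) = r(1−p)/p² = 6·0.60 / 0.40² = 22.500000

22.5000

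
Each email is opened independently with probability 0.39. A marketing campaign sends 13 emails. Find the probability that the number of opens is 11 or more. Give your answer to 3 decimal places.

0.001

X ~ Binomial(13, 0.39); P(X ≥ 11) = Σ C(13,k) p^k (1−p)^(13−k) over k:
  k=11: C(13,11)·0.39^11·0.61^2 = 0.00092
  k=12: C(13,12)·0.39^12·0.61^1 = 0.00010
  k=13: C(13,13)·0.39^13·0.61^0 = 0.00000
Total = 0.00102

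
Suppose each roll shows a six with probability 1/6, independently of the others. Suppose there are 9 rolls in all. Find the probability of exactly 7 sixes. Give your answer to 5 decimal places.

X ~ Binomial(n=9, p=0.166667).
P(X=7) = C(9,7) · p^7 · (1−p)^2
= 36 · 3.5722e-06 · 0.69444 = 0.0000893

0.00009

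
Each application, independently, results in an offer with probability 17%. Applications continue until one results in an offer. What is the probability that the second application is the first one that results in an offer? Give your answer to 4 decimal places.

0.1411

Geometric (trials to first success), p = 0.17.
P(Y = 2) = (1−p)^1 · p = 0.83 · 0.17 = 0.141100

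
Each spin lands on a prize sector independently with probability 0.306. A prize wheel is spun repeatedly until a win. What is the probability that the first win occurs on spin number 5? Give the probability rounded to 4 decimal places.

0.0710

Geometric (trials to first success), p = 0.306.
P(Y = 5) = (1−p)^4 · p = 0.23197 · 0.306 = 0.070984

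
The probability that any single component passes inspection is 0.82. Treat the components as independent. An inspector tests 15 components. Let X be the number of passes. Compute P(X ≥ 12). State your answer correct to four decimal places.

0.7218

X ~ Binomial(15, 0.82); P(X ≥ 12) = Σ C(15,k) p^k (1−p)^(15−k) over k:
  k=12: C(15,12)·0.82^12·0.18^3 = 0.245242
  k=13: C(15,13)·0.82^13·0.18^2 = 0.257819
  k=14: C(15,14)·0.82^14·0.18^1 = 0.167787
  k=15: C(15,15)·0.82^15·0.18^0 = 0.050957
Total = 0.721805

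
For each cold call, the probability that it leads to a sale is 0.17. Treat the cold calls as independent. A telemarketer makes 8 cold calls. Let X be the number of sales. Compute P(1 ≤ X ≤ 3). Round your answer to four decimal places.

0.7420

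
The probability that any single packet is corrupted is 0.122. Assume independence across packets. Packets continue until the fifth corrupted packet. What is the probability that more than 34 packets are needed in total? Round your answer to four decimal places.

0.5983

Needing more than 34 packets ⇔ fewer than 5 successes in the first 34. With X ~ Binomial(34, 0.122), P(Y > 34) = P(X ≤ 4).
  k=0: C(34,0)·0.122^0·0.878^34 = 0.011990
  k=1: C(34,1)·0.122^1·0.878^33 = 0.056645
  k=2: C(34,2)·0.122^2·0.878^32 = 0.129869
  k=3: C(34,3)·0.122^3·0.878^31 = 0.192487
  k=4: C(34,4)·0.122^4·0.878^30 = 0.207285
P(X ≤ 4) = 0.598276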